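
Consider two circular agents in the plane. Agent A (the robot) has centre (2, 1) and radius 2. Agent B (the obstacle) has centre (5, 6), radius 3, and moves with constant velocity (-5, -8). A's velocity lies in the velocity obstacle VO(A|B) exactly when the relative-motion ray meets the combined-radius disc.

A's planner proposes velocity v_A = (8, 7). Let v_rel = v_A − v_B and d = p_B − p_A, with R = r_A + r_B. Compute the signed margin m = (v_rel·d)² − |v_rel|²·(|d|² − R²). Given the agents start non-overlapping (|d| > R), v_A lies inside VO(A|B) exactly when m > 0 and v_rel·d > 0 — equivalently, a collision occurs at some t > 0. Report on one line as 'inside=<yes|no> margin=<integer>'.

d = (3, 5),  |d|² = 34;  R = 2+3 = 5,  c = 34−5² = 9
v_rel = (13, 15),  |v_rel|² = 394;  v_rel·d = (13)·(3) + (15)·(5) = 114
394·t² − 228·t + 9 = 0  ⇒  m = 114² − 394·9 = 9450
m = 9450 > 0,  v_rel·d = 114 > 0  ⇒  inside

inside=yes margin=9450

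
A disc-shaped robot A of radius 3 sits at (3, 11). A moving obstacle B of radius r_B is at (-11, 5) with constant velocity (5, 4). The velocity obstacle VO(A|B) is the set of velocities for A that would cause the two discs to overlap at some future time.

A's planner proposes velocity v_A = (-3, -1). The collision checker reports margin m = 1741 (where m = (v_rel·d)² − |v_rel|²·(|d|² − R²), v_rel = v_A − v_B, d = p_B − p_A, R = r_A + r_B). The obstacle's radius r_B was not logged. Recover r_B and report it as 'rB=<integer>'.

m = 1741
d = (-14, -6);  v_rel = (-8, -5),  |v_rel|² = 89
v_rel×d = (-8)·(-6) − (-5)·(-14) = -22
since m = R²·89 − (-22)²:  R² = (484 + 1741) / 89 = 25
R = √25 = 5  ⇒  r_B = 5 − 3 = 2

rB=2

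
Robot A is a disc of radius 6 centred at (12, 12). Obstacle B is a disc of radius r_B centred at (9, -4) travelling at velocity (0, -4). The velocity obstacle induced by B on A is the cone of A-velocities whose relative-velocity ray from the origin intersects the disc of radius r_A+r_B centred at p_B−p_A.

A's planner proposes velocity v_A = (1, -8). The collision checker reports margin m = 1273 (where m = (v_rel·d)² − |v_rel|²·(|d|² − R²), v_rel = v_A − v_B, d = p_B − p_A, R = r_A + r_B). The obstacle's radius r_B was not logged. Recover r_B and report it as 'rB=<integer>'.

m = 1273
d = (-3, -16);  v_rel = (1, -4),  |v_rel|² = 17
v_rel×d = (1)·(-16) − (-4)·(-3) = -28
since m = R²·17 − (-28)²:  R² = (784 + 1273) / 17 = 121
R = √121 = 11  ⇒  r_B = 11 − 6 = 5

rB=5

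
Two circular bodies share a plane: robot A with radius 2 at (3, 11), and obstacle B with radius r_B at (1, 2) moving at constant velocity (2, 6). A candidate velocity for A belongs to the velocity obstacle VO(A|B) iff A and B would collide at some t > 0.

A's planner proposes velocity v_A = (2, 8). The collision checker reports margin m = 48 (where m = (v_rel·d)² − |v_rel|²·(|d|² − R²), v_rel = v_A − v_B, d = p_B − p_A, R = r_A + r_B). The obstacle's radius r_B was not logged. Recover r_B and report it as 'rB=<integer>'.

m = 48
d = (-2, -9);  v_rel = (0, 2),  |v_rel|² = 4
v_rel×d = (0)·(-9) − (2)·(-2) = 4
since m = R²·4 − 4²:  R² = (16 + 48) / 4 = 16
R = √16 = 4  ⇒  r_B = 4 − 2 = 2

rB=2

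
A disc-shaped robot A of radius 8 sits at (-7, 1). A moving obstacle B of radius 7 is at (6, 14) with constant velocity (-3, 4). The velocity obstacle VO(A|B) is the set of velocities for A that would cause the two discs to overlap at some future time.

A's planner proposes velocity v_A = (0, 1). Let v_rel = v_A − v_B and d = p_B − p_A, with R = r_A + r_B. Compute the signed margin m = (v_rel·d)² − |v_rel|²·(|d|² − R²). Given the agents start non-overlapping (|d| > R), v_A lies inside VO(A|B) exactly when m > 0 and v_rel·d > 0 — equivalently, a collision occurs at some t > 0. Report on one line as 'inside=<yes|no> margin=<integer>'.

d = (13, 13),  |d|² = 338;  R = 8+7 = 15,  c = 338−15² = 113
v_rel = (3, -3),  |v_rel|² = 18;  v_rel·d = (3)·(13) + (-3)·(13) = 0
18·t² − 0·t + 113 = 0  ⇒  m = 0² − 18·113 = -2034
m = -2034 < 0,  v_rel·d = 0 = 0  ⇒  outside

inside=no margin=-2034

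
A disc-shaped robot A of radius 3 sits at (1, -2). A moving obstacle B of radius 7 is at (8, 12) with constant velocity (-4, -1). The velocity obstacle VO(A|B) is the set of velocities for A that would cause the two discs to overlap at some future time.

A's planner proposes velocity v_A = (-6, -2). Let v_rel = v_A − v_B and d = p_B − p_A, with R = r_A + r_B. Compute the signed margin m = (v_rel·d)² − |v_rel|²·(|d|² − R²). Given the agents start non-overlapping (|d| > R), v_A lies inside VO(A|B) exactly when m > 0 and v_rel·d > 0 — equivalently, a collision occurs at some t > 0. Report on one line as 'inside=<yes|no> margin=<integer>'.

d = (7, 14),  |d|² = 245;  R = 3+7 = 10,  c = 245−10² = 145
v_rel = (-2, -1),  |v_rel|² = 5;  v_rel·d = (-2)·(7) + (-1)·(14) = -28
5·t² + 56·t + 145 = 0  ⇒  m = (-28)² − 5·145 = 59
m = 59 > 0,  v_rel·d = -28 < 0  ⇒  outside

inside=no margin=59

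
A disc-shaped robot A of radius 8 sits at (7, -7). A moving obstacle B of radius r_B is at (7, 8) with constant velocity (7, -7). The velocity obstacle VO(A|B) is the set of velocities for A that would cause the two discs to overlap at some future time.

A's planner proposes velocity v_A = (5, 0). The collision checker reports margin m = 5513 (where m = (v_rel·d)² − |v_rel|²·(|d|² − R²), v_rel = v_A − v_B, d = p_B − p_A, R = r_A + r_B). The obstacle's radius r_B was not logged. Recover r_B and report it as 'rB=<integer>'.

m = 5513
d = (0, 15);  v_rel = (-2, 7),  |v_rel|² = 53
v_rel×d = (-2)·(15) − (7)·(0) = -30
since m = R²·53 − (-30)²:  R² = (900 + 5513) / 53 = 121
R = √121 = 11  ⇒  r_B = 11 − 8 = 3

rB=3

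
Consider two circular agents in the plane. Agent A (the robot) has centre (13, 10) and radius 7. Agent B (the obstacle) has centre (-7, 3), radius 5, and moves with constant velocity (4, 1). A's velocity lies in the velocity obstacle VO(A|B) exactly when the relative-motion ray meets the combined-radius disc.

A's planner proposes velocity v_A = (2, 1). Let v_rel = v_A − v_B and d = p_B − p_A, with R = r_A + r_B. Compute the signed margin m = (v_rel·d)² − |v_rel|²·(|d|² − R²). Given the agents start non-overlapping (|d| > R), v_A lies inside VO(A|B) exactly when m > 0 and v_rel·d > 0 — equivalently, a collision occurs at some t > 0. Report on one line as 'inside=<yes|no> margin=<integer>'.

d = (-20, -7),  |d|² = 449;  R = 7+5 = 12,  c = 449−12² = 305
v_rel = (-2, 0),  |v_rel|² = 4;  v_rel·d = (-2)·(-20) + (0)·(-7) = 40
4·t² − 80·t + 305 = 0  ⇒  m = 40² − 4·305 = 380
m = 380 > 0,  v_rel·d = 40 > 0  ⇒  inside

inside=yes margin=380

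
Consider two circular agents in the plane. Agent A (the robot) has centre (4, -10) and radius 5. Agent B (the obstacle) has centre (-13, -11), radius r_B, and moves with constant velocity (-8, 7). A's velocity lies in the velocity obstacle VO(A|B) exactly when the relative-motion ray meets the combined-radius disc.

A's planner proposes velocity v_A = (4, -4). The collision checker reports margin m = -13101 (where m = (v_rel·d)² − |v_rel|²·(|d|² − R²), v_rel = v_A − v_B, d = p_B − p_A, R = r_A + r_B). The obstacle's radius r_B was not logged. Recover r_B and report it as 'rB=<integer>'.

m = -13101
d = (-17, -1);  v_rel = (12, -11),  |v_rel|² = 265
v_rel×d = (12)·(-1) − (-11)·(-17) = -199
since m = R²·265 − (-199)²:  R² = (39601 + -13101) / 265 = 100
R = √100 = 10  ⇒  r_B = 10 − 5 = 5

rB=5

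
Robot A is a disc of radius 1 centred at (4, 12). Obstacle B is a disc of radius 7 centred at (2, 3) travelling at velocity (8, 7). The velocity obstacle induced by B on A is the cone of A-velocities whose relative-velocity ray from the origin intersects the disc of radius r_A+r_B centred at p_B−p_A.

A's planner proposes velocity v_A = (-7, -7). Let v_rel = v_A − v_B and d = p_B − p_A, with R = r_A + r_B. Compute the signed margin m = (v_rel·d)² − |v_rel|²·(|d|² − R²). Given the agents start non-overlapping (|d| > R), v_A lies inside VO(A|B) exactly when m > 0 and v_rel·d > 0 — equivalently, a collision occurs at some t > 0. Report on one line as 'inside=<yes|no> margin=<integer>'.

d = (-2, -9),  |d|² = 85;  R = 1+7 = 8,  c = 85−8² = 21
v_rel = (-15, -14),  |v_rel|² = 421;  v_rel·d = (-15)·(-2) + (-14)·(-9) = 156
421·t² − 312·t + 21 = 0  ⇒  m = 156² − 421·21 = 15495
m = 15495 > 0,  v_rel·d = 156 > 0  ⇒  inside

inside=yes margin=15495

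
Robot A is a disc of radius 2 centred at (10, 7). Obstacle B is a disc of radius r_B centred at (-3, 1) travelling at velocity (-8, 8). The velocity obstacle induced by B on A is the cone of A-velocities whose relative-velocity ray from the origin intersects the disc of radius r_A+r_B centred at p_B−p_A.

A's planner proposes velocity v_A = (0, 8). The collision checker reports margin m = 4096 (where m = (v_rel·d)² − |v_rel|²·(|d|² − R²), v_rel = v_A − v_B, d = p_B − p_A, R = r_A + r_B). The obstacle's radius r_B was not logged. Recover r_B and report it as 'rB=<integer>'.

m = 4096
d = (-13, -6);  v_rel = (8, 0),  |v_rel|² = 64
v_rel×d = (8)·(-6) − (0)·(-13) = -48
since m = R²·64 − (-48)²:  R² = (2304 + 4096) / 64 = 100
R = √100 = 10  ⇒  r_B = 10 − 2 = 8

rB=8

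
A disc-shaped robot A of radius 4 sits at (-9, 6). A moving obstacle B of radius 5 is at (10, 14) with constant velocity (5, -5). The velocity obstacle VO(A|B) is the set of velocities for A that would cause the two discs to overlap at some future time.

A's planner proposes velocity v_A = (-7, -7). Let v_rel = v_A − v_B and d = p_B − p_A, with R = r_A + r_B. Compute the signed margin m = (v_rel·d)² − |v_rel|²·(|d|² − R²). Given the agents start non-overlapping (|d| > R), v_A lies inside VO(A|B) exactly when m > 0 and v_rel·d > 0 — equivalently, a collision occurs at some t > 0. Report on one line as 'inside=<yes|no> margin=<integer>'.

d = (19, 8),  |d|² = 425;  R = 4+5 = 9,  c = 425−9² = 344
v_rel = (-12, -2),  |v_rel|² = 148;  v_rel·d = (-12)·(19) + (-2)·(8) = -244
148·t² + 488·t + 344 = 0  ⇒  m = (-244)² − 148·344 = 8624
m = 8624 > 0,  v_rel·d = -244 < 0  ⇒  outside

inside=no margin=8624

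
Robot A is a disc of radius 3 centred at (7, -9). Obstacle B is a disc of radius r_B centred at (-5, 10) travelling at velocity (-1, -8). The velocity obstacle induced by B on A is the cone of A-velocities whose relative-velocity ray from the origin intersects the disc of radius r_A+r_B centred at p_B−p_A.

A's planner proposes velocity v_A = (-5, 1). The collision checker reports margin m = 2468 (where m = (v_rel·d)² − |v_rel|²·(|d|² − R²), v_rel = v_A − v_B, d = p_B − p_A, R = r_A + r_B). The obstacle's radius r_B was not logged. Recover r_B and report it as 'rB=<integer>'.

m = 2468
d = (-12, 19);  v_rel = (-4, 9),  |v_rel|² = 97
v_rel×d = (-4)·(19) − (9)·(-12) = 32
since m = R²·97 − 32²:  R² = (1024 + 2468) / 97 = 36
R = √36 = 6  ⇒  r_B = 6 − 3 = 3

rB=3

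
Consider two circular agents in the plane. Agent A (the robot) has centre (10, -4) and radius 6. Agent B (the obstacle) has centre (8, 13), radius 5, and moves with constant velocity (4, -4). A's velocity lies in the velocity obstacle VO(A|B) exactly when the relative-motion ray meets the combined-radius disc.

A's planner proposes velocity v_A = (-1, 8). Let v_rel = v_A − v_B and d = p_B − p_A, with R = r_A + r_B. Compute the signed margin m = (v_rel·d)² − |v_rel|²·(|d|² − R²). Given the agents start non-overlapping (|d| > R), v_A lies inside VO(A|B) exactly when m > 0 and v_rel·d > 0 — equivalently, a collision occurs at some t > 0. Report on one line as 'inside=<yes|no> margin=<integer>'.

d = (-2, 17),  |d|² = 293;  R = 6+5 = 11,  c = 293−11² = 172
v_rel = (-5, 12),  |v_rel|² = 169;  v_rel·d = (-5)·(-2) + (12)·(17) = 214
169·t² − 428·t + 172 = 0  ⇒  m = 214² − 169·172 = 16728
m = 16728 > 0,  v_rel·d = 214 > 0  ⇒  inside

inside=yes margin=16728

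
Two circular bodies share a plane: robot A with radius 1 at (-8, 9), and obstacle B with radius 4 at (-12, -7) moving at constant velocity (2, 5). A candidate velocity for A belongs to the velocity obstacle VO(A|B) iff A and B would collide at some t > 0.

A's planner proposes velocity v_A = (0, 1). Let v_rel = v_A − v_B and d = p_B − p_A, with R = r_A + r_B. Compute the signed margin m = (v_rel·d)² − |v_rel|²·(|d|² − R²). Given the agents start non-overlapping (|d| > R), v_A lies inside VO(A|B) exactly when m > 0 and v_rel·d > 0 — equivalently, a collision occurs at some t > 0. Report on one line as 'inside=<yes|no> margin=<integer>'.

d = (-4, -16),  |d|² = 272;  R = 1+4 = 5,  c = 272−5² = 247
v_rel = (-2, -4),  |v_rel|² = 20;  v_rel·d = (-2)·(-4) + (-4)·(-16) = 72
20·t² − 144·t + 247 = 0  ⇒  m = 72² − 20·247 = 244
m = 244 > 0,  v_rel·d = 72 > 0  ⇒  inside

inside=yes margin=244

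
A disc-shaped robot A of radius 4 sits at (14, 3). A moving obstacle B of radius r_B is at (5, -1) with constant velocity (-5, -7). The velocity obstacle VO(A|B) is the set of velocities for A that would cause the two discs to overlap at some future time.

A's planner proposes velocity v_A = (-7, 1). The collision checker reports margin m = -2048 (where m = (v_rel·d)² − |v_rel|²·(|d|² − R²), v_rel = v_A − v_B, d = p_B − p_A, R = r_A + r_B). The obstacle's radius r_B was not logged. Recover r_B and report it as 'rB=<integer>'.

m = -2048
d = (-9, -4);  v_rel = (-2, 8),  |v_rel|² = 68
v_rel×d = (-2)·(-4) − (8)·(-9) = 80
since m = R²·68 − 80²:  R² = (6400 + -2048) / 68 = 64
R = √64 = 8  ⇒  r_B = 8 − 4 = 4

rB=4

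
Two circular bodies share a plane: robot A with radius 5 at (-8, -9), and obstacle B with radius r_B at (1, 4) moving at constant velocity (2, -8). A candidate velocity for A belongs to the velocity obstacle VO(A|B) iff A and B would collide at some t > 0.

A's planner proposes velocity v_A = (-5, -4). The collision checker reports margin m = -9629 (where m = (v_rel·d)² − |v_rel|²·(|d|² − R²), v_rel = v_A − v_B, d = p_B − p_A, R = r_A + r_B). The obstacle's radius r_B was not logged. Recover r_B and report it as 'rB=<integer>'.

m = -9629
d = (9, 13);  v_rel = (-7, 4),  |v_rel|² = 65
v_rel×d = (-7)·(13) − (4)·(9) = -127
since m = R²·65 − (-127)²:  R² = (16129 + -9629) / 65 = 100
R = √100 = 10  ⇒  r_B = 10 − 5 = 5

rB=5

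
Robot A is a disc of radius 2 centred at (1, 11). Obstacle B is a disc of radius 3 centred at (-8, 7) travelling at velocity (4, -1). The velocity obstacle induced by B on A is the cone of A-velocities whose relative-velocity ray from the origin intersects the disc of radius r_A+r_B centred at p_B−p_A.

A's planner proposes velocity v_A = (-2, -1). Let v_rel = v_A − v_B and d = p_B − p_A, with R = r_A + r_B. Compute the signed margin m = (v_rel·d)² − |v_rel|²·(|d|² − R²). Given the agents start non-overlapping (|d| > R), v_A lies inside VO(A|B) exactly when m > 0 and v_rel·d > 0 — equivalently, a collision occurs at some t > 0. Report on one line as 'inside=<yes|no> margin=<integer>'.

d = (-9, -4),  |d|² = 97;  R = 2+3 = 5,  c = 97−5² = 72
v_rel = (-6, 0),  |v_rel|² = 36;  v_rel·d = (-6)·(-9) + (0)·(-4) = 54
36·t² − 108·t + 72 = 0  ⇒  m = 54² − 36·72 = 324
m = 324 > 0,  v_rel·d = 54 > 0  ⇒  inside

inside=yes margin=324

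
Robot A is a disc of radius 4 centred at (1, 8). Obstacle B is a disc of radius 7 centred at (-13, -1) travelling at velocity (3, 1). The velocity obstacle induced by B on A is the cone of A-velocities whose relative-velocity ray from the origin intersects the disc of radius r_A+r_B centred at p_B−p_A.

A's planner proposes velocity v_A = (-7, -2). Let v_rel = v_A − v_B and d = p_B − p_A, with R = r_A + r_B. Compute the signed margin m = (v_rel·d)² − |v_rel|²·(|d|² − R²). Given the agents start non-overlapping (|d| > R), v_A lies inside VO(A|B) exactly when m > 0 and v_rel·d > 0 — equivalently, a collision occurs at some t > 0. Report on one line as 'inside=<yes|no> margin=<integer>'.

d = (-14, -9),  |d|² = 277;  R = 4+7 = 11,  c = 277−11² = 156
v_rel = (-10, -3),  |v_rel|² = 109;  v_rel·d = (-10)·(-14) + (-3)·(-9) = 167
109·t² − 334·t + 156 = 0  ⇒  m = 167² − 109·156 = 10885
m = 10885 > 0,  v_rel·d = 167 > 0  ⇒  inside

inside=yes margin=10885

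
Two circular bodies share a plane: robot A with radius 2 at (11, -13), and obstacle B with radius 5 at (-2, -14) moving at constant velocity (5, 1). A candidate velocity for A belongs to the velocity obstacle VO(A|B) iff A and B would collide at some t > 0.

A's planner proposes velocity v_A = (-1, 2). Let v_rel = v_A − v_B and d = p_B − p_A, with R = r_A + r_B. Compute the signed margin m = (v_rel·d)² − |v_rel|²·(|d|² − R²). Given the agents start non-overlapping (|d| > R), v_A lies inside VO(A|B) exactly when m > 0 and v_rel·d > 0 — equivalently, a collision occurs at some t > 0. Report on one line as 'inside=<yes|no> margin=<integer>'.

d = (-13, -1),  |d|² = 170;  R = 2+5 = 7,  c = 170−7² = 121
v_rel = (-6, 1),  |v_rel|² = 37;  v_rel·d = (-6)·(-13) + (1)·(-1) = 77
37·t² − 154·t + 121 = 0  ⇒  m = 77² − 37·121 = 1452
m = 1452 > 0,  v_rel·d = 77 > 0  ⇒  inside

inside=yes margin=1452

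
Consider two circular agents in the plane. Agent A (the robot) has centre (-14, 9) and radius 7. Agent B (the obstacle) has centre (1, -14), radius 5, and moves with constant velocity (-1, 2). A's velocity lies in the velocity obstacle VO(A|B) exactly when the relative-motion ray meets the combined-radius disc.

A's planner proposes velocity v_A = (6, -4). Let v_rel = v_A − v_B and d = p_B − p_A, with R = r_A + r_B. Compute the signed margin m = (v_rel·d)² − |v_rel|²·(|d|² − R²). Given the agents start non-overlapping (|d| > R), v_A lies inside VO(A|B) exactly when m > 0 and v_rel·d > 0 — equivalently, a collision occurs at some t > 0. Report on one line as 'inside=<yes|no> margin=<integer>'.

d = (15, -23),  |d|² = 754;  R = 7+5 = 12,  c = 754−12² = 610
v_rel = (7, -6),  |v_rel|² = 85;  v_rel·d = (7)·(15) + (-6)·(-23) = 243
85·t² − 486·t + 610 = 0  ⇒  m = 243² − 85·610 = 7199
m = 7199 > 0,  v_rel·d = 243 > 0  ⇒  inside

inside=yes margin=7199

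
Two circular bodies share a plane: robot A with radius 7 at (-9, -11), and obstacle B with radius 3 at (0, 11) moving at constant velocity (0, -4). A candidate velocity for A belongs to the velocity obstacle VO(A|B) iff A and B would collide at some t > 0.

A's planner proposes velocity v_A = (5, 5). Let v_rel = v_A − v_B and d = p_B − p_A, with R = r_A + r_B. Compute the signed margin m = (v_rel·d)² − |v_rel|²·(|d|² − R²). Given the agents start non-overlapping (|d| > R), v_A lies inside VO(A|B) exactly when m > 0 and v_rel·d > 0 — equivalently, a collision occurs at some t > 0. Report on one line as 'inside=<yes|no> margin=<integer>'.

d = (9, 22),  |d|² = 565;  R = 7+3 = 10,  c = 565−10² = 465
v_rel = (5, 9),  |v_rel|² = 106;  v_rel·d = (5)·(9) + (9)·(22) = 243
106·t² − 486·t + 465 = 0  ⇒  m = 243² − 106·465 = 9759
m = 9759 > 0,  v_rel·d = 243 > 0  ⇒  inside

inside=yes margin=9759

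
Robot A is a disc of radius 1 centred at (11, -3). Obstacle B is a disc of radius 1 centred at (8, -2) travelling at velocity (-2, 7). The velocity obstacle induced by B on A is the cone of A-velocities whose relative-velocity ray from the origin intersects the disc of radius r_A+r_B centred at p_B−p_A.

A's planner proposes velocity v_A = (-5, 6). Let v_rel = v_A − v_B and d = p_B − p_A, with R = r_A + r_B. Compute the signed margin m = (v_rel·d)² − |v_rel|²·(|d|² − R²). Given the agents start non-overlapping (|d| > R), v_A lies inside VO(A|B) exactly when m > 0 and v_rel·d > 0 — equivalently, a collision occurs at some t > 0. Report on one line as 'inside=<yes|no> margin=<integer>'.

d = (-3, 1),  |d|² = 10;  R = 1+1 = 2,  c = 10−2² = 6
v_rel = (-3, -1),  |v_rel|² = 10;  v_rel·d = (-3)·(-3) + (-1)·(1) = 8
10·t² − 16·t + 6 = 0  ⇒  m = 8² − 10·6 = 4
m = 4 > 0,  v_rel·d = 8 > 0  ⇒  inside

inside=yes margin=4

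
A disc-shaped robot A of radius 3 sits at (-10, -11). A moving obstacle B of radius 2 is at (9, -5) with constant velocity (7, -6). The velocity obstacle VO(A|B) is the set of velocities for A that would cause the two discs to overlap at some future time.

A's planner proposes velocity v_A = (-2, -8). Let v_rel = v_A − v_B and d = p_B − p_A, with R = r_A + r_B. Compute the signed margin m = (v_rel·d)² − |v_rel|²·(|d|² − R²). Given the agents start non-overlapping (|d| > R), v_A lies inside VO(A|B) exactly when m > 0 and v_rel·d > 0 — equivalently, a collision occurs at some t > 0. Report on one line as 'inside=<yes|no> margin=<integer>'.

d = (19, 6),  |d|² = 397;  R = 3+2 = 5,  c = 397−5² = 372
v_rel = (-9, -2),  |v_rel|² = 85;  v_rel·d = (-9)·(19) + (-2)·(6) = -183
85·t² + 366·t + 372 = 0  ⇒  m = (-183)² − 85·372 = 1869
m = 1869 > 0,  v_rel·d = -183 < 0  ⇒  outside

inside=no margin=1869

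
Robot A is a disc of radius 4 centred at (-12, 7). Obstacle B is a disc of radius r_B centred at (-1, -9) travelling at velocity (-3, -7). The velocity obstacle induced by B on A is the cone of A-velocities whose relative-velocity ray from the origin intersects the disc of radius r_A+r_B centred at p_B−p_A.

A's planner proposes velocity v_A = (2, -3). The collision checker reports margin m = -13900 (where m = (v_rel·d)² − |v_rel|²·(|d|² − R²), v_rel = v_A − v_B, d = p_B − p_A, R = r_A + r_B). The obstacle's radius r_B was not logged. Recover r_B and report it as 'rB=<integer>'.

m = -13900
d = (11, -16);  v_rel = (5, 4),  |v_rel|² = 41
v_rel×d = (5)·(-16) − (4)·(11) = -124
since m = R²·41 − (-124)²:  R² = (15376 + -13900) / 41 = 36
R = √36 = 6  ⇒  r_B = 6 − 4 = 2

rB=2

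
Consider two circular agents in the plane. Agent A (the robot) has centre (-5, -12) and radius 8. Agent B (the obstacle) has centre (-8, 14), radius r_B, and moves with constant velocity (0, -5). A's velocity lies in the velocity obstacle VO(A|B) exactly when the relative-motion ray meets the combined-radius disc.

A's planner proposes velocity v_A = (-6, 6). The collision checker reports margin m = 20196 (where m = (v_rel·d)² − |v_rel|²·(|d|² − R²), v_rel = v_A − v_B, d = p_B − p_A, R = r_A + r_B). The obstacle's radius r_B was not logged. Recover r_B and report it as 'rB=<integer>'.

m = 20196
d = (-3, 26);  v_rel = (-6, 11),  |v_rel|² = 157
v_rel×d = (-6)·(26) − (11)·(-3) = -123
since m = R²·157 − (-123)²:  R² = (15129 + 20196) / 157 = 225
R = √225 = 15  ⇒  r_B = 15 − 8 = 7

rB=7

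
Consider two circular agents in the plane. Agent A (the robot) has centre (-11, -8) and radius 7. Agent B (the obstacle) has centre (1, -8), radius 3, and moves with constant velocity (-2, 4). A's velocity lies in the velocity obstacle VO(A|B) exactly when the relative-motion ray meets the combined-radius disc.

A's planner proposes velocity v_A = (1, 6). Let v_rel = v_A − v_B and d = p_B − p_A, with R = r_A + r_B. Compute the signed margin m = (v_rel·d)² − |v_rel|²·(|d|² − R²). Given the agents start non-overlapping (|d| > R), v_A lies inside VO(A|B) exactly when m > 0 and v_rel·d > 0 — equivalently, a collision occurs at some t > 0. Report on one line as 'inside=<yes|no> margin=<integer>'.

d = (12, 0),  |d|² = 144;  R = 7+3 = 10,  c = 144−10² = 44
v_rel = (3, 2),  |v_rel|² = 13;  v_rel·d = (3)·(12) + (2)·(0) = 36
13·t² − 72·t + 44 = 0  ⇒  m = 36² − 13·44 = 724
m = 724 > 0,  v_rel·d = 36 > 0  ⇒  inside

inside=yes margin=724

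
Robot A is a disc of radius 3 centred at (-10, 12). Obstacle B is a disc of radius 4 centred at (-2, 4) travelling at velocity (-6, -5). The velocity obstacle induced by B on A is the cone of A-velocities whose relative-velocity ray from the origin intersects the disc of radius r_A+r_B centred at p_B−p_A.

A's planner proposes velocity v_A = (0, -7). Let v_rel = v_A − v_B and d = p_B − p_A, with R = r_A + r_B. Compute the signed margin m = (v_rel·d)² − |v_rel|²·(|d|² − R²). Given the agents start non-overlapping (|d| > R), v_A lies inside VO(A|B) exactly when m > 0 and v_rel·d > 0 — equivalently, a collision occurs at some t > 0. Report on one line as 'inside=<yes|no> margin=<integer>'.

d = (8, -8),  |d|² = 128;  R = 3+4 = 7,  c = 128−7² = 79
v_rel = (6, -2),  |v_rel|² = 40;  v_rel·d = (6)·(8) + (-2)·(-8) = 64
40·t² − 128·t + 79 = 0  ⇒  m = 64² − 40·79 = 936
m = 936 > 0,  v_rel·d = 64 > 0  ⇒  inside

inside=yes margin=936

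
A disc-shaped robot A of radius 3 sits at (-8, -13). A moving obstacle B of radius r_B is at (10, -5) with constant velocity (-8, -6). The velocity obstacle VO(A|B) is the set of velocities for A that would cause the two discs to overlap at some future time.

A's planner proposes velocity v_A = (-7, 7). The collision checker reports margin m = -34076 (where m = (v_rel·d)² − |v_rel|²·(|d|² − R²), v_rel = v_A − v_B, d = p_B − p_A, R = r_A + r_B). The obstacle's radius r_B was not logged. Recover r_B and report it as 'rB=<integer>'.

m = -34076
d = (18, 8);  v_rel = (1, 13),  |v_rel|² = 170
v_rel×d = (1)·(8) − (13)·(18) = -226
since m = R²·170 − (-226)²:  R² = (51076 + -34076) / 170 = 100
R = √100 = 10  ⇒  r_B = 10 − 3 = 7

rB=7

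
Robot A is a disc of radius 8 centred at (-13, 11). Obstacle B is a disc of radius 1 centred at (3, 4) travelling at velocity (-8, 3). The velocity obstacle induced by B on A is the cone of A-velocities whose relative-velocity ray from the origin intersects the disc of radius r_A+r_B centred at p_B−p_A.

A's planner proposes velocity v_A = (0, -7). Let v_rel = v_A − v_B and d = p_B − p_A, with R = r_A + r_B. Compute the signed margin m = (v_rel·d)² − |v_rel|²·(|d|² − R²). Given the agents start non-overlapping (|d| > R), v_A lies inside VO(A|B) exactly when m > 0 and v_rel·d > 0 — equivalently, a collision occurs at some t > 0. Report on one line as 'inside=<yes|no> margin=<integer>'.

d = (16, -7),  |d|² = 305;  R = 8+1 = 9,  c = 305−9² = 224
v_rel = (8, -10),  |v_rel|² = 164;  v_rel·d = (8)·(16) + (-10)·(-7) = 198
164·t² − 396·t + 224 = 0  ⇒  m = 198² − 164·224 = 2468
m = 2468 > 0,  v_rel·d = 198 > 0  ⇒  inside

inside=yes margin=2468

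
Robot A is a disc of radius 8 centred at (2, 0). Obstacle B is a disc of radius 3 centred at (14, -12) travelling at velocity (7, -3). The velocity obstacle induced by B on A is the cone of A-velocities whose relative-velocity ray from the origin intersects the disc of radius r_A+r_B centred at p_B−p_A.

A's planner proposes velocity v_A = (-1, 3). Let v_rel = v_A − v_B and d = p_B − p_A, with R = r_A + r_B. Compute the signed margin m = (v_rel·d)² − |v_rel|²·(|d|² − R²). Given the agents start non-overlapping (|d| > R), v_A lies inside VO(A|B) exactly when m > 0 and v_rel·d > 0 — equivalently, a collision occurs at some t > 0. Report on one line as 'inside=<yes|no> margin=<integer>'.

d = (12, -12),  |d|² = 288;  R = 8+3 = 11,  c = 288−11² = 167
v_rel = (-8, 6),  |v_rel|² = 100;  v_rel·d = (-8)·(12) + (6)·(-12) = -168
100·t² + 336·t + 167 = 0  ⇒  m = (-168)² − 100·167 = 11524
m = 11524 > 0,  v_rel·d = -168 < 0  ⇒  outside

inside=no margin=11524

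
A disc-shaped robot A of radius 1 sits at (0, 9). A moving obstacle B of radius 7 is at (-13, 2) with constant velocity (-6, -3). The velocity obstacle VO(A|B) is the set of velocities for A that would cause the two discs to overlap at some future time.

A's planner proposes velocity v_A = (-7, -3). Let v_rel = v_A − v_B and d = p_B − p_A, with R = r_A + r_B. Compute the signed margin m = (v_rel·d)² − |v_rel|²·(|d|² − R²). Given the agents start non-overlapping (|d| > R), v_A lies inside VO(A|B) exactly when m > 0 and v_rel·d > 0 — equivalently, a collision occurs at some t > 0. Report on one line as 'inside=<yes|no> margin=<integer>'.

d = (-13, -7),  |d|² = 218;  R = 1+7 = 8,  c = 218−8² = 154
v_rel = (-1, 0),  |v_rel|² = 1;  v_rel·d = (-1)·(-13) + (0)·(-7) = 13
1·t² − 26·t + 154 = 0  ⇒  m = 13² − 1·154 = 15
m = 15 > 0,  v_rel·d = 13 > 0  ⇒  inside

inside=yes margin=15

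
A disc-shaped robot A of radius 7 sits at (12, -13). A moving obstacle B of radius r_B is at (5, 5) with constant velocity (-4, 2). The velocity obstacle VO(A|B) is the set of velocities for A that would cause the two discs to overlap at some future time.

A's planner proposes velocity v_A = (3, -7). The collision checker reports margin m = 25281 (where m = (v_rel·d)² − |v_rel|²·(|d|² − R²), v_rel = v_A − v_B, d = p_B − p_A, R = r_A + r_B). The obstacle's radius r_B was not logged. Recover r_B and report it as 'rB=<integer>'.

m = 25281
d = (-7, 18);  v_rel = (7, -9),  |v_rel|² = 130
v_rel×d = (7)·(18) − (-9)·(-7) = 63
since m = R²·130 − 63²:  R² = (3969 + 25281) / 130 = 225
R = √225 = 15  ⇒  r_B = 15 − 7 = 8

rB=8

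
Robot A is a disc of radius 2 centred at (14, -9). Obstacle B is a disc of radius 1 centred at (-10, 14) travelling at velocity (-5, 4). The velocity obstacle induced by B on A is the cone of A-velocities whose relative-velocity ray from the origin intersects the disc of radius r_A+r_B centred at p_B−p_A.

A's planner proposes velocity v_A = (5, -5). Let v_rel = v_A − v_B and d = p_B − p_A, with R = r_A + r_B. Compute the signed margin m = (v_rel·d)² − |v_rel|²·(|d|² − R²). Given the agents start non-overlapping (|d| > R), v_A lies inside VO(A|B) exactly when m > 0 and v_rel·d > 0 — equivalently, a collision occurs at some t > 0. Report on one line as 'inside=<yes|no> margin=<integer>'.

d = (-24, 23),  |d|² = 1105;  R = 2+1 = 3,  c = 1105−3² = 1096
v_rel = (10, -9),  |v_rel|² = 181;  v_rel·d = (10)·(-24) + (-9)·(23) = -447
181·t² + 894·t + 1096 = 0  ⇒  m = (-447)² − 181·1096 = 1433
m = 1433 > 0,  v_rel·d = -447 < 0  ⇒  outside

inside=no margin=1433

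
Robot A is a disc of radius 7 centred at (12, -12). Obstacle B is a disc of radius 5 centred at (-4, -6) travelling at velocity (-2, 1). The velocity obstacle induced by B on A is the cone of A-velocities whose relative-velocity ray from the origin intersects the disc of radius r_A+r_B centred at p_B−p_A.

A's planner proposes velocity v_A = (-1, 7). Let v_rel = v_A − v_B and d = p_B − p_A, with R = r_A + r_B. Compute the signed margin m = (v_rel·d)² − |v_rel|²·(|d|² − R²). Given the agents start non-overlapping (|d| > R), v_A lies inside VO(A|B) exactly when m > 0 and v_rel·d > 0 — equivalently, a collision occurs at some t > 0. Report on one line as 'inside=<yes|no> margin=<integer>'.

d = (-16, 6),  |d|² = 292;  R = 7+5 = 12,  c = 292−12² = 148
v_rel = (1, 6),  |v_rel|² = 37;  v_rel·d = (1)·(-16) + (6)·(6) = 20
37·t² − 40·t + 148 = 0  ⇒  m = 20² − 37·148 = -5076
m = -5076 < 0,  v_rel·d = 20 > 0  ⇒  outside

inside=no margin=-5076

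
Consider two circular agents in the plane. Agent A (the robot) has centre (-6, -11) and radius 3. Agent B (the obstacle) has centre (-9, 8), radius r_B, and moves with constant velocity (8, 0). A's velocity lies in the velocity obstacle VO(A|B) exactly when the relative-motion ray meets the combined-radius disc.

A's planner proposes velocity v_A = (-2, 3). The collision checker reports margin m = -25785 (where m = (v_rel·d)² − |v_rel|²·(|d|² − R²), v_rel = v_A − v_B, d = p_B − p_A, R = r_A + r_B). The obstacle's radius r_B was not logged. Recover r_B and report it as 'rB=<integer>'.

m = -25785
d = (-3, 19);  v_rel = (-10, 3),  |v_rel|² = 109
v_rel×d = (-10)·(19) − (3)·(-3) = -181
since m = R²·109 − (-181)²:  R² = (32761 + -25785) / 109 = 64
R = √64 = 8  ⇒  r_B = 8 − 3 = 5

rB=5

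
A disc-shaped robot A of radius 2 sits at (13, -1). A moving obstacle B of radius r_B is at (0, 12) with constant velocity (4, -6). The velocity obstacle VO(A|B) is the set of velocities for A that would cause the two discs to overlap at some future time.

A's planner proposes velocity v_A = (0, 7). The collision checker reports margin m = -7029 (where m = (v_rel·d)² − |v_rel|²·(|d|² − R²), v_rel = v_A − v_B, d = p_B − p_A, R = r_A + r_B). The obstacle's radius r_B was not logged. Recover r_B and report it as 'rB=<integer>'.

m = -7029
d = (-13, 13);  v_rel = (-4, 13),  |v_rel|² = 185
v_rel×d = (-4)·(13) − (13)·(-13) = 117
since m = R²·185 − 117²:  R² = (13689 + -7029) / 185 = 36
R = √36 = 6  ⇒  r_B = 6 − 2 = 4

rB=4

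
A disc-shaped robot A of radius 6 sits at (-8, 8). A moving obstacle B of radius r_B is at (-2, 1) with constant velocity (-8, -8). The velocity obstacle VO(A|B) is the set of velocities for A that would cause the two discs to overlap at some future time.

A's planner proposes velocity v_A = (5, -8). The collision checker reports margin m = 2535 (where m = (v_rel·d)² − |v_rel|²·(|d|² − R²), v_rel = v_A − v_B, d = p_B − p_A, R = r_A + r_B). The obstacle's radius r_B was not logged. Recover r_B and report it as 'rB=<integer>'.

m = 2535
d = (6, -7);  v_rel = (13, 0),  |v_rel|² = 169
v_rel×d = (13)·(-7) − (0)·(6) = -91
since m = R²·169 − (-91)²:  R² = (8281 + 2535) / 169 = 64
R = √64 = 8  ⇒  r_B = 8 − 6 = 2

rB=2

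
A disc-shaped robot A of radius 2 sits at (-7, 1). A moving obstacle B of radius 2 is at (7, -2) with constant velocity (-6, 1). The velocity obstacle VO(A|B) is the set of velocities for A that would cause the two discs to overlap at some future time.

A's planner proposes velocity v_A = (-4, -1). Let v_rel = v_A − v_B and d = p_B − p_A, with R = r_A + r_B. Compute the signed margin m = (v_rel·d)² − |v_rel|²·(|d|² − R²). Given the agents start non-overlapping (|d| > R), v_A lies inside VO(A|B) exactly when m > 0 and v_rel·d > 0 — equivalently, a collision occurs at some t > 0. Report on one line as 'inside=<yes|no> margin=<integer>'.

d = (14, -3),  |d|² = 205;  R = 2+2 = 4,  c = 205−4² = 189
v_rel = (2, -2),  |v_rel|² = 8;  v_rel·d = (2)·(14) + (-2)·(-3) = 34
8·t² − 68·t + 189 = 0  ⇒  m = 34² − 8·189 = -356
m = -356 < 0,  v_rel·d = 34 > 0  ⇒  outside

inside=no margin=-356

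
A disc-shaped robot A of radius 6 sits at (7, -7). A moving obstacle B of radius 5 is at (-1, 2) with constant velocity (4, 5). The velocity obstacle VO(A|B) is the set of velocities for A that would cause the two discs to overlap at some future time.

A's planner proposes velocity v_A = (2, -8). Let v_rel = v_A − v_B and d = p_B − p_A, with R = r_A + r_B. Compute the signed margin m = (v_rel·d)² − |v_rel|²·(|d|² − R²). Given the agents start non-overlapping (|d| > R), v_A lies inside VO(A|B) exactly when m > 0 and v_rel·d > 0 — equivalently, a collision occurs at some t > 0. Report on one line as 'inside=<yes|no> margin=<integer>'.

d = (-8, 9),  |d|² = 145;  R = 6+5 = 11,  c = 145−11² = 24
v_rel = (-2, -13),  |v_rel|² = 173;  v_rel·d = (-2)·(-8) + (-13)·(9) = -101
173·t² + 202·t + 24 = 0  ⇒  m = (-101)² − 173·24 = 6049
m = 6049 > 0,  v_rel·d = -101 < 0  ⇒  outside

inside=no margin=6049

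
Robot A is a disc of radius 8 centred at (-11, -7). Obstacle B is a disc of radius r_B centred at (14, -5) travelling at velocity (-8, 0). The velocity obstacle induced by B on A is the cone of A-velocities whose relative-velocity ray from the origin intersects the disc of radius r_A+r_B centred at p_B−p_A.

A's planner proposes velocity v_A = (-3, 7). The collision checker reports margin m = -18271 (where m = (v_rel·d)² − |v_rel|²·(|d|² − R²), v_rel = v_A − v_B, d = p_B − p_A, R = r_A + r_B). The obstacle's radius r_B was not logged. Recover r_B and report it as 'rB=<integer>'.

m = -18271
d = (25, 2);  v_rel = (5, 7),  |v_rel|² = 74
v_rel×d = (5)·(2) − (7)·(25) = -165
since m = R²·74 − (-165)²:  R² = (27225 + -18271) / 74 = 121
R = √121 = 11  ⇒  r_B = 11 − 8 = 3

rB=3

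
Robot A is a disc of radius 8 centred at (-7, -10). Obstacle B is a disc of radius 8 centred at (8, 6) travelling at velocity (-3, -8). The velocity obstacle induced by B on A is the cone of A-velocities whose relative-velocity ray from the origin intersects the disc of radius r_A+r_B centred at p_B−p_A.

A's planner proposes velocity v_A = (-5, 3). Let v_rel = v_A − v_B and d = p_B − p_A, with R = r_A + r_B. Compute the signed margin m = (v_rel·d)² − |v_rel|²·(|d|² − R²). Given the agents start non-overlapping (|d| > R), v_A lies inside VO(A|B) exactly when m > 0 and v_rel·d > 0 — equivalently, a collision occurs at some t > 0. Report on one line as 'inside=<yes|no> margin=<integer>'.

d = (15, 16),  |d|² = 481;  R = 8+8 = 16,  c = 481−16² = 225
v_rel = (-2, 11),  |v_rel|² = 125;  v_rel·d = (-2)·(15) + (11)·(16) = 146
125·t² − 292·t + 225 = 0  ⇒  m = 146² − 125·225 = -6809
m = -6809 < 0,  v_rel·d = 146 > 0  ⇒  outside

inside=no margin=-6809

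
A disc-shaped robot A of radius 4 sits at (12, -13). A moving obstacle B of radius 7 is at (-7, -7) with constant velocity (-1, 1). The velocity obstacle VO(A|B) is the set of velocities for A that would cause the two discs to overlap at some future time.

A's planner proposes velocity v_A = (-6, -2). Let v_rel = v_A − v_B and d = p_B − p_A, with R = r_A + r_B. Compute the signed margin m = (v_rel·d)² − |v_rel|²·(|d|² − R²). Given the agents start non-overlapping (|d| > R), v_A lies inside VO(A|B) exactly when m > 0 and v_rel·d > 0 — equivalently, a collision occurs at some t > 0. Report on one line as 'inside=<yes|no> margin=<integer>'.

d = (-19, 6),  |d|² = 397;  R = 4+7 = 11,  c = 397−11² = 276
v_rel = (-5, -3),  |v_rel|² = 34;  v_rel·d = (-5)·(-19) + (-3)·(6) = 77
34·t² − 154·t + 276 = 0  ⇒  m = 77² − 34·276 = -3455
m = -3455 < 0,  v_rel·d = 77 > 0  ⇒  outside

inside=no margin=-3455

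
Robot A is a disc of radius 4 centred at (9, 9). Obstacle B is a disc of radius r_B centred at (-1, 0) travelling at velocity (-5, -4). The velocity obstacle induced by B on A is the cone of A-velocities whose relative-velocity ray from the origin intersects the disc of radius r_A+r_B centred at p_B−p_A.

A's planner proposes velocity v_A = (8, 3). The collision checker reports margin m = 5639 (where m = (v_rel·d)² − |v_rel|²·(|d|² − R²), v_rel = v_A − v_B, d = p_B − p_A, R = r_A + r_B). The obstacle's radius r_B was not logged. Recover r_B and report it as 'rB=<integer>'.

m = 5639
d = (-10, -9);  v_rel = (13, 7),  |v_rel|² = 218
v_rel×d = (13)·(-9) − (7)·(-10) = -47
since m = R²·218 − (-47)²:  R² = (2209 + 5639) / 218 = 36
R = √36 = 6  ⇒  r_B = 6 − 4 = 2

rB=2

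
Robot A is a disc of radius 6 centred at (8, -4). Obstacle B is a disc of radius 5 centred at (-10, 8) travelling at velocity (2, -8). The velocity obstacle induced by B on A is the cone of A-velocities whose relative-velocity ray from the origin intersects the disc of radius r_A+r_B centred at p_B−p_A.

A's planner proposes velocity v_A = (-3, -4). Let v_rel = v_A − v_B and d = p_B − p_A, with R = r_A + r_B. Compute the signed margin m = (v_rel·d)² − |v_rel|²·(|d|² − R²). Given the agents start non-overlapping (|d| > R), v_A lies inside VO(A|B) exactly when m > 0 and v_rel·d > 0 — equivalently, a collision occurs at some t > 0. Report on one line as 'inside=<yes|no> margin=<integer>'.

d = (-18, 12),  |d|² = 468;  R = 6+5 = 11,  c = 468−11² = 347
v_rel = (-5, 4),  |v_rel|² = 41;  v_rel·d = (-5)·(-18) + (4)·(12) = 138
41·t² − 276·t + 347 = 0  ⇒  m = 138² − 41·347 = 4817
m = 4817 > 0,  v_rel·d = 138 > 0  ⇒  inside

inside=yes margin=4817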